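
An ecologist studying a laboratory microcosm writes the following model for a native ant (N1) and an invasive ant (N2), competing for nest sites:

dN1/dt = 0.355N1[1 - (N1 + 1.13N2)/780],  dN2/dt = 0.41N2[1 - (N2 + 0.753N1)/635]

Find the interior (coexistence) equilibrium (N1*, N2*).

Setting both brackets to zero gives the nullclines N1 + 1.13N2 = 780 and 0.753N1 + N2 = 635.
Substituting N2 = 635 - 0.753N1 into the first: N1(1 - 1.13·0.753) = 780 - 1.13·635.
So N1* = 62.5/0.149 = 419, and then N2* = 635 - 0.753·419 = 320.

N1* ≈ 419, N2* ≈ 320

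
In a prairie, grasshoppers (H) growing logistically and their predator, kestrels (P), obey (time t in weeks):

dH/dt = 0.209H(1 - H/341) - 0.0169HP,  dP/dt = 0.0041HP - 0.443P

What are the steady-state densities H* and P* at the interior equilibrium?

H* ≈ 108, P* ≈ 8.45

From dP/dt = 0 with P > 0: 0.0041H* = 0.443, so H* = 108.
Substitute into dH/dt = 0: 0.209(1 - 108/341) = 0.0169P*.
The bracket is 0.683, giving P* = 0.143/0.0169 = 8.45.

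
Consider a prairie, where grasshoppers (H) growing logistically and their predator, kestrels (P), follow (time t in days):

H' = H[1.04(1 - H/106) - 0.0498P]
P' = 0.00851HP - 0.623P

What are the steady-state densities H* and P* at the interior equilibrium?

H* ≈ 73.2, P* ≈ 6.46

From dP/dt = 0 with P > 0: 0.00851H* = 0.623, so H* = 73.2.
Substitute into dH/dt = 0: 1.04(1 - 73.2/106) = 0.0498P*.
The bracket is 0.309, giving P* = 0.322/0.0498 = 6.46.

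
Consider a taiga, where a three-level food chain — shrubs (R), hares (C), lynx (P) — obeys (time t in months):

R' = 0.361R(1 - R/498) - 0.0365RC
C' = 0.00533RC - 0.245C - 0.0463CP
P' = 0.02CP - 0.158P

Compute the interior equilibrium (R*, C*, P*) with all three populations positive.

R* ≈ 100, C* ≈ 7.9, P* ≈ 6.25

From dP/dt = 0: 0.02C* = 0.158, so C* = 7.9.
From dR/dt = 0: 0.361(1 - R*/498) = 0.0365·7.9, giving R* = 498·(1 - 0.799) = 100.
From dC/dt = 0: 0.00533·100 - 0.245 = 0.0463P*, so P* = 0.289/0.0463 = 6.25.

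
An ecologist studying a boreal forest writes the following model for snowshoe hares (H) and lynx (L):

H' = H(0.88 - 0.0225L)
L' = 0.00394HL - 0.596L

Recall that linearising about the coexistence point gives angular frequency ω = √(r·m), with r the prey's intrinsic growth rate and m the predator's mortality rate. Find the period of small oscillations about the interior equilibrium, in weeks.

Here r = 0.88 and m = 0.596, so r·m = 0.524.
ω = √0.524 = 0.724 per week, hence T = 2π/ω ≈ 8.68 weeks.

T ≈ 8.68 weeks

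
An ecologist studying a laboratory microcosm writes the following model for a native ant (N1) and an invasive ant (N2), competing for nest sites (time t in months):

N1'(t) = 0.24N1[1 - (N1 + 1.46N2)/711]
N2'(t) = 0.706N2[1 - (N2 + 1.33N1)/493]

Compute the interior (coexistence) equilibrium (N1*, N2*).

Setting both brackets to zero gives the nullclines N1 + 1.46N2 = 711 and 1.33N1 + N2 = 493.
Substituting N2 = 493 - 1.33N1 into the first: N1(1 - 1.46·1.33) = 711 - 1.46·493.
So N1* = -8.78/-0.942 = 9.32, and then N2* = 493 - 1.33·9.32 = 481.

N1* ≈ 9.32, N2* ≈ 481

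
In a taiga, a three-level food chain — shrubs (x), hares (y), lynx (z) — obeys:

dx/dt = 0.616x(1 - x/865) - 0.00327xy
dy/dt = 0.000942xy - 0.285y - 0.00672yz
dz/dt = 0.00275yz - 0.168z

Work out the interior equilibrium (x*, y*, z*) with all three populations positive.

From dz/dt = 0: 0.00275y* = 0.168, so y* = 61.1.
From dx/dt = 0: 0.616(1 - x*/865) = 0.00327·61.1, giving x* = 865·(1 - 0.324) = 584.
From dy/dt = 0: 0.000942·584 - 0.285 = 0.00672z*, so z* = 0.266/0.00672 = 39.5.

x* ≈ 584, y* ≈ 61.1, z* ≈ 39.5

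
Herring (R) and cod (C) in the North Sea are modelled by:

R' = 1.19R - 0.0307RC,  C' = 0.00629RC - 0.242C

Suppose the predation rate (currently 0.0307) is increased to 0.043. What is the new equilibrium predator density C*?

C* ≈ 27.7

At the interior fixed point, setting dR/dt = 0 with R > 0 fixes C* = (prey growth rate)/(RC coefficient) — independent of the other coefficients.
With the change, C* = 1.19/0.043 = 27.7; it falls from 38.8.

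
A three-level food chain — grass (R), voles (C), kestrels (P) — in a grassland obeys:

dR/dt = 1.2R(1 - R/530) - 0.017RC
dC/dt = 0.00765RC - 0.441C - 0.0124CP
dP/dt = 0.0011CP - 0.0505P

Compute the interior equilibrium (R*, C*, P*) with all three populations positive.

R* ≈ 185, C* ≈ 45.9, P* ≈ 78.8

From dP/dt = 0: 0.0011C* = 0.0505, so C* = 45.9.
From dR/dt = 0: 1.2(1 - R*/530) = 0.017·45.9, giving R* = 530·(1 - 0.65) = 185.
From dC/dt = 0: 0.00765·185 - 0.441 = 0.0124P*, so P* = 0.977/0.0124 = 78.8.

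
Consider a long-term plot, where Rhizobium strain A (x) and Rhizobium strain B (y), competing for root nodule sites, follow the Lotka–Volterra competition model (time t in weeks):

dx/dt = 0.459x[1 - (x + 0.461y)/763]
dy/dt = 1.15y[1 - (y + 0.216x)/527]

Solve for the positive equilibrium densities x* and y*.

Setting both brackets to zero gives the nullclines x + 0.461y = 763 and 0.216x + y = 527.
Substituting y = 527 - 0.216x into the first: x(1 - 0.461·0.216) = 763 - 0.461·527.
So x* = 520/0.9 = 578, and then y* = 527 - 0.216·578 = 402.

x* ≈ 578, y* ≈ 402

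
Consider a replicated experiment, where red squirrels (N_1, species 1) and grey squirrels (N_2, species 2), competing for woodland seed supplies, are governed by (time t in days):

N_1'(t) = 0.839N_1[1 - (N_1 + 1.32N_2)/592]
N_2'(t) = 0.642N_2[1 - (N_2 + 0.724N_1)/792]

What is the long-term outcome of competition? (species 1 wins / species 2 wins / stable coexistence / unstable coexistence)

Compare the nullcline intercepts: K1/α12 = 592/1.32 = 448 < K2 = 792; K2/α21 = 792/0.724 = 1090 > K1 = 592.
Since the inequalities point opposite ways, species 2 can invade but species 1 cannot.

species 2 excludes species 1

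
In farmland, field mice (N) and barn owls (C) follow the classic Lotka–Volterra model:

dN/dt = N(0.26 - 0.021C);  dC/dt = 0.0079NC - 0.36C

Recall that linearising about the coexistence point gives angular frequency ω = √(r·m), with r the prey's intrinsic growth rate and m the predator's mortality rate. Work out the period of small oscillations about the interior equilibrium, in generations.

T ≈ 20.5 generations

Here r = 0.26 and m = 0.36, so r·m = 0.0936.
ω = √0.0936 = 0.306 per generation, hence T = 2π/ω ≈ 20.5 generations.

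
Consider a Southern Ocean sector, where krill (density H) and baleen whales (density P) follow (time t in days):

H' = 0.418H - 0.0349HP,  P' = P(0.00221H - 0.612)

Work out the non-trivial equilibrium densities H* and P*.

H* ≈ 277, P* ≈ 12

Set dP/dt = 0 with P > 0: 0.00221H - 0.612 = 0, so H* = 0.612/0.00221 = 277.
Set dH/dt = 0 with H > 0: 0.418 - 0.0349P = 0, so P* = 0.418/0.0349 = 12.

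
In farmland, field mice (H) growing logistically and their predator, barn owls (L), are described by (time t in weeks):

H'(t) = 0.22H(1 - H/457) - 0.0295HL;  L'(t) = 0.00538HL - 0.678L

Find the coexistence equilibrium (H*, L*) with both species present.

From dL/dt = 0 with L > 0: 0.00538H* = 0.678, so H* = 126.
Substitute into dH/dt = 0: 0.22(1 - 126/457) = 0.0295L*.
The bracket is 0.724, giving L* = 0.159/0.0295 = 5.4.

H* ≈ 126, L* ≈ 5.4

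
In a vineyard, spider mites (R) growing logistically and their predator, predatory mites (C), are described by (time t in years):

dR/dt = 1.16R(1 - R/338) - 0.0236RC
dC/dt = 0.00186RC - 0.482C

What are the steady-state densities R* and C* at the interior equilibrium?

R* ≈ 259, C* ≈ 11.5

From dC/dt = 0 with C > 0: 0.00186R* = 0.482, so R* = 259.
Substitute into dR/dt = 0: 1.16(1 - 259/338) = 0.0236C*.
The bracket is 0.233, giving C* = 0.271/0.0236 = 11.5.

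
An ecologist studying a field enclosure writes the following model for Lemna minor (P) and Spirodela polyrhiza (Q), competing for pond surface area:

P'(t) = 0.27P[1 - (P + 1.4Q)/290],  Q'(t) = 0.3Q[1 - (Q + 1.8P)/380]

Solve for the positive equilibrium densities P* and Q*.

Setting both brackets to zero gives the nullclines P + 1.4Q = 290 and 1.8P + Q = 380.
Substituting Q = 380 - 1.8P into the first: P(1 - 1.4·1.8) = 290 - 1.4·380.
So P* = -242/-1.52 = 159, and then Q* = 380 - 1.8·159 = 93.4.

P* ≈ 159, Q* ≈ 93.4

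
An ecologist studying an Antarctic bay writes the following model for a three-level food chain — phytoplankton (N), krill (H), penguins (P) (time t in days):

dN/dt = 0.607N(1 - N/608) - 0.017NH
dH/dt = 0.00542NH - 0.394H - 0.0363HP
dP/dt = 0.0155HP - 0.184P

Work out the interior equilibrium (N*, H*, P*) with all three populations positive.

From dP/dt = 0: 0.0155H* = 0.184, so H* = 11.9.
From dN/dt = 0: 0.607(1 - N*/608) = 0.017·11.9, giving N* = 608·(1 - 0.332) = 406.
From dH/dt = 0: 0.00542·406 - 0.394 = 0.0363P*, so P* = 1.81/0.0363 = 49.7.

N* ≈ 406, H* ≈ 11.9, P* ≈ 49.7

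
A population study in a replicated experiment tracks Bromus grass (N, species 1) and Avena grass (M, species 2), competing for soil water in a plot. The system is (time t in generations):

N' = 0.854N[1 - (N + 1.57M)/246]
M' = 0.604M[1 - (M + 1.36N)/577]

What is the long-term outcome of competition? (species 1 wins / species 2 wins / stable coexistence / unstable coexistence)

species 2 excludes species 1

Compare the nullcline intercepts: K1/α12 = 246/1.57 = 157 < K2 = 577; K2/α21 = 577/1.36 = 424 > K1 = 246.
Since the inequalities point opposite ways, species 2 can invade but species 1 cannot.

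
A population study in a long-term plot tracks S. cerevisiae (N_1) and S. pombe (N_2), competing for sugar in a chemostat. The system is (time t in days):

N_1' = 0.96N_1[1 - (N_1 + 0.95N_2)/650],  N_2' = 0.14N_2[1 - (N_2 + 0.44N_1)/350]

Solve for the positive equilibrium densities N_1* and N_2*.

Setting both brackets to zero gives the nullclines N_1 + 0.95N_2 = 650 and 0.44N_1 + N_2 = 350.
Substituting N_2 = 350 - 0.44N_1 into the first: N_1(1 - 0.95·0.44) = 650 - 0.95·350.
So N_1* = 318/0.582 = 546, and then N_2* = 350 - 0.44·546 = 110.

N_1* ≈ 546, N_2* ≈ 110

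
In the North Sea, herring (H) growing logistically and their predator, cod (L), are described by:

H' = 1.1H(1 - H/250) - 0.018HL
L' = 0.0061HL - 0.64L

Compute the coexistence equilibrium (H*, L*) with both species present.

From dL/dt = 0 with L > 0: 0.0061H* = 0.64, so H* = 105.
Substitute into dH/dt = 0: 1.1(1 - 105/250) = 0.018L*.
The bracket is 0.58, giving L* = 0.638/0.018 = 35.5.

H* ≈ 105, L* ≈ 35.5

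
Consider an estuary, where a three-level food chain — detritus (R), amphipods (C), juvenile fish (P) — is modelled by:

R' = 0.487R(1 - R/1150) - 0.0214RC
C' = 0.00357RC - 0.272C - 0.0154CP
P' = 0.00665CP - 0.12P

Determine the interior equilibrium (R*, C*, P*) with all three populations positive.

From dP/dt = 0: 0.00665C* = 0.12, so C* = 18.
From dR/dt = 0: 0.487(1 - R*/1150) = 0.0214·18, giving R* = 1150·(1 - 0.793) = 238.
From dC/dt = 0: 0.00357·238 - 0.272 = 0.0154P*, so P* = 0.578/0.0154 = 37.5.

R* ≈ 238, C* ≈ 18, P* ≈ 37.5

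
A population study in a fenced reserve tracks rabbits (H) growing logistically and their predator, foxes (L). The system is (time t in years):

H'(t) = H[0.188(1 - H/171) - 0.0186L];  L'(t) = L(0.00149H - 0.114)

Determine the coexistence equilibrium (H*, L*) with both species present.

H* ≈ 76.5, L* ≈ 5.59

From dL/dt = 0 with L > 0: 0.00149H* = 0.114, so H* = 76.5.
Substitute into dH/dt = 0: 0.188(1 - 76.5/171) = 0.0186L*.
The bracket is 0.553, giving L* = 0.104/0.0186 = 5.59.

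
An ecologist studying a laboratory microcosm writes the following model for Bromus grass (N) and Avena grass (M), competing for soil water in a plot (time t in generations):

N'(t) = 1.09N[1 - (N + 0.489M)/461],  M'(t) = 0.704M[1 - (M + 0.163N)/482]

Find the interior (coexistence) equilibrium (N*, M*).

N* ≈ 245, M* ≈ 442

Setting both brackets to zero gives the nullclines N + 0.489M = 461 and 0.163N + M = 482.
Substituting M = 482 - 0.163N into the first: N(1 - 0.489·0.163) = 461 - 0.489·482.
So N* = 225/0.92 = 245, and then M* = 482 - 0.163·245 = 442.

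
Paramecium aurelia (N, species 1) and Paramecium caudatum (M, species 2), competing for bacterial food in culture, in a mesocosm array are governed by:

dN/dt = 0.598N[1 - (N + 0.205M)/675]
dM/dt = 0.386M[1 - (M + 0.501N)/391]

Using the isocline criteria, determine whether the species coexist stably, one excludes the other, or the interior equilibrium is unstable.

Compare the nullcline intercepts: K1/α12 = 675/0.205 = 3290 > K2 = 391; K2/α21 = 391/0.501 = 780 > K1 = 675.
Since both inequalities hold, each species can invade when rare, so the interior equilibrium is stable.

stable coexistence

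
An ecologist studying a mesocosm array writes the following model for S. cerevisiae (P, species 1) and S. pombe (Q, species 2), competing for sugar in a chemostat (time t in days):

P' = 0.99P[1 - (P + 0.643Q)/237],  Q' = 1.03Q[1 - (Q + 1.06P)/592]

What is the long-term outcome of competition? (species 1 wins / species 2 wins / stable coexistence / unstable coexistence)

species 2 excludes species 1

Compare the nullcline intercepts: K1/α12 = 237/0.643 = 369 < K2 = 592; K2/α21 = 592/1.06 = 558 > K1 = 237.
Since the inequalities point opposite ways, species 2 can invade but species 1 cannot.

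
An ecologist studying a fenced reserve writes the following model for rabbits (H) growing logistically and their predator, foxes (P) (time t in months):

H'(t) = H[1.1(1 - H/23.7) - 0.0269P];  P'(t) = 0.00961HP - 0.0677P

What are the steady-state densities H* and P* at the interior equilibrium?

From dP/dt = 0 with P > 0: 0.00961H* = 0.0677, so H* = 7.04.
Substitute into dH/dt = 0: 1.1(1 - 7.04/23.7) = 0.0269P*.
The bracket is 0.703, giving P* = 0.773/0.0269 = 28.7.

H* ≈ 7.04, P* ≈ 28.7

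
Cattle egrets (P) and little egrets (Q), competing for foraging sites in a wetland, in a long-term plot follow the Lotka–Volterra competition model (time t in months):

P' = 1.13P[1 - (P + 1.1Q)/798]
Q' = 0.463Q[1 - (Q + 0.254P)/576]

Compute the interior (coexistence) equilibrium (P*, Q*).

Setting both brackets to zero gives the nullclines P + 1.1Q = 798 and 0.254P + Q = 576.
Substituting Q = 576 - 0.254P into the first: P(1 - 1.1·0.254) = 798 - 1.1·576.
So P* = 164/0.721 = 228, and then Q* = 576 - 0.254·228 = 518.

P* ≈ 228, Q* ≈ 518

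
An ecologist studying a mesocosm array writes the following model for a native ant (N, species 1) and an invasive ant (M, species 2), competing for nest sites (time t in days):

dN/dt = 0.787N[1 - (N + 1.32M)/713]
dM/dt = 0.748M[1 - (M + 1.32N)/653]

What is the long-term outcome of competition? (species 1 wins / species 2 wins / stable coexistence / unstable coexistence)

unstable coexistence (outcome depends on initial conditions)

Compare the nullcline intercepts: K1/α12 = 713/1.32 = 540 < K2 = 653; K2/α21 = 653/1.32 = 495 < K1 = 713.
Since both are reversed, neither can invade when rare; the interior point is a saddle.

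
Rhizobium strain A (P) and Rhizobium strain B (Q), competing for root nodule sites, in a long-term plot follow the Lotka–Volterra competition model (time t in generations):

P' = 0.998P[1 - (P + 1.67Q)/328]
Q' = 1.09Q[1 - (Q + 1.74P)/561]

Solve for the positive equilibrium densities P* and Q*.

Setting both brackets to zero gives the nullclines P + 1.67Q = 328 and 1.74P + Q = 561.
Substituting Q = 561 - 1.74P into the first: P(1 - 1.67·1.74) = 328 - 1.67·561.
So P* = -609/-1.91 = 319, and then Q* = 561 - 1.74·319 = 5.1.

P* ≈ 319, Q* ≈ 5.1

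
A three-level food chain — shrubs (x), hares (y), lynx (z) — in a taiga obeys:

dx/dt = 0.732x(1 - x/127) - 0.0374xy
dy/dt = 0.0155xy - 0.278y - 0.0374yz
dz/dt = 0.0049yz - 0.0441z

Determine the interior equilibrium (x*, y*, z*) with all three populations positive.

From dz/dt = 0: 0.0049y* = 0.0441, so y* = 9.
From dx/dt = 0: 0.732(1 - x*/127) = 0.0374·9, giving x* = 127·(1 - 0.46) = 68.6.
From dy/dt = 0: 0.0155·68.6 - 0.278 = 0.0374z*, so z* = 0.785/0.0374 = 21.

x* ≈ 68.6, y* ≈ 9, z* ≈ 21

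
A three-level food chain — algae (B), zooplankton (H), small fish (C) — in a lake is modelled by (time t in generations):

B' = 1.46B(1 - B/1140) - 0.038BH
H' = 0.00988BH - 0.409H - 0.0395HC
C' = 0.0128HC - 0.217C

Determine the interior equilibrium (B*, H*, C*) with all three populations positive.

B* ≈ 637, H* ≈ 17, C* ≈ 149

From dC/dt = 0: 0.0128H* = 0.217, so H* = 17.
From dB/dt = 0: 1.46(1 - B*/1140) = 0.038·17, giving B* = 1140·(1 - 0.441) = 637.
From dH/dt = 0: 0.00988·637 - 0.409 = 0.0395C*, so C* = 5.88/0.0395 = 149.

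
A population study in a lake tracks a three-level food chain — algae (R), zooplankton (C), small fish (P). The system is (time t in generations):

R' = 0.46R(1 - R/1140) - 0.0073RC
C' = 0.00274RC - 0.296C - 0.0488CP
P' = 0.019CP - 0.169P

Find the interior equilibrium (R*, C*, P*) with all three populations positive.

From dP/dt = 0: 0.019C* = 0.169, so C* = 8.89.
From dR/dt = 0: 0.46(1 - R*/1140) = 0.0073·8.89, giving R* = 1140·(1 - 0.141) = 979.
From dC/dt = 0: 0.00274·979 - 0.296 = 0.0488P*, so P* = 2.39/0.0488 = 48.9.

R* ≈ 979, C* ≈ 8.89, P* ≈ 48.9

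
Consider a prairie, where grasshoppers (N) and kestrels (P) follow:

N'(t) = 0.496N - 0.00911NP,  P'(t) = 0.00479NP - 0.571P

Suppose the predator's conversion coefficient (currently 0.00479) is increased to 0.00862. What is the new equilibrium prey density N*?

N* ≈ 66.2

At the interior fixed point, setting dP/dt = 0 with P > 0 fixes N* = (predator death rate)/(NP coefficient) — independent of the other coefficients.
With the change, N* = 0.571/0.00862 = 66.2; it falls from 119.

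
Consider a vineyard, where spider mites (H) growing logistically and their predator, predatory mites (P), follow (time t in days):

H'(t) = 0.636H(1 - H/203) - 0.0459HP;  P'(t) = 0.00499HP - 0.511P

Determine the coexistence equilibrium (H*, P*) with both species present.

H* ≈ 102, P* ≈ 6.87

From dP/dt = 0 with P > 0: 0.00499H* = 0.511, so H* = 102.
Substitute into dH/dt = 0: 0.636(1 - 102/203) = 0.0459P*.
The bracket is 0.496, giving P* = 0.315/0.0459 = 6.87.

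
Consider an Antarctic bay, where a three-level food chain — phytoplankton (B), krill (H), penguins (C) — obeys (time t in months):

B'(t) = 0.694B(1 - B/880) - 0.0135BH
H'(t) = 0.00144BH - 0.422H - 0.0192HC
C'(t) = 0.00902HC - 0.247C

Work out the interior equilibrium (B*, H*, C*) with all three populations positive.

B* ≈ 411, H* ≈ 27.4, C* ≈ 8.86

From dC/dt = 0: 0.00902H* = 0.247, so H* = 27.4.
From dB/dt = 0: 0.694(1 - B*/880) = 0.0135·27.4, giving B* = 880·(1 - 0.533) = 411.
From dH/dt = 0: 0.00144·411 - 0.422 = 0.0192C*, so C* = 0.17/0.0192 = 8.86.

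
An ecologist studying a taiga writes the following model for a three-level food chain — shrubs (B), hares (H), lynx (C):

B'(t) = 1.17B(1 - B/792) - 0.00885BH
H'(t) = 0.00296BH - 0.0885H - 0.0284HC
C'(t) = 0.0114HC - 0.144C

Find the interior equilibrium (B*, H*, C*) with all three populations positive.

B* ≈ 716, H* ≈ 12.6, C* ≈ 71.5

From dC/dt = 0: 0.0114H* = 0.144, so H* = 12.6.
From dB/dt = 0: 1.17(1 - B*/792) = 0.00885·12.6, giving B* = 792·(1 - 0.0955) = 716.
From dH/dt = 0: 0.00296·716 - 0.0885 = 0.0284C*, so C* = 2.03/0.0284 = 71.5.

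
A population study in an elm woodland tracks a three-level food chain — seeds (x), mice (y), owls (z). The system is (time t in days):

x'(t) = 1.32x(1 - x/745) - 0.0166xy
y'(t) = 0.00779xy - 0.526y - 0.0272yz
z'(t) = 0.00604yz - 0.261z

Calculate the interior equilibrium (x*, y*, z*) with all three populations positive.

From dz/dt = 0: 0.00604y* = 0.261, so y* = 43.2.
From dx/dt = 0: 1.32(1 - x*/745) = 0.0166·43.2, giving x* = 745·(1 - 0.543) = 340.
From dy/dt = 0: 0.00779·340 - 0.526 = 0.0272z*, so z* = 2.12/0.0272 = 78.1.

x* ≈ 340, y* ≈ 43.2, z* ≈ 78.1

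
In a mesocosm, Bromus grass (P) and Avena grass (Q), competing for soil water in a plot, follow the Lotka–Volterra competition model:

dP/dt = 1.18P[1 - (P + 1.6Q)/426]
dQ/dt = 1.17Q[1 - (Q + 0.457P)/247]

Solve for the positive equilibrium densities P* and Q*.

Setting both brackets to zero gives the nullclines P + 1.6Q = 426 and 0.457P + Q = 247.
Substituting Q = 247 - 0.457P into the first: P(1 - 1.6·0.457) = 426 - 1.6·247.
So P* = 30.8/0.269 = 115, and then Q* = 247 - 0.457·115 = 195.

P* ≈ 115, Q* ≈ 195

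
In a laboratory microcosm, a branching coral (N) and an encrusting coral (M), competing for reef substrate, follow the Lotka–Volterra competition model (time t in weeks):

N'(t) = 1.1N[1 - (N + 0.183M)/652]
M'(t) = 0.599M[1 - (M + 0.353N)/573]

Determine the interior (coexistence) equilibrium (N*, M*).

Setting both brackets to zero gives the nullclines N + 0.183M = 652 and 0.353N + M = 573.
Substituting M = 573 - 0.353N into the first: N(1 - 0.183·0.353) = 652 - 0.183·573.
So N* = 547/0.935 = 585, and then M* = 573 - 0.353·585 = 367.

N* ≈ 585, M* ≈ 367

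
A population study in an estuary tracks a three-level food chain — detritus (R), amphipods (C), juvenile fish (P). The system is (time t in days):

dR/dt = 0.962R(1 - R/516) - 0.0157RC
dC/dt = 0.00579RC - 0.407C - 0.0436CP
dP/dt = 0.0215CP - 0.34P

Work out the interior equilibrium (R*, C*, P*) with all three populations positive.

From dP/dt = 0: 0.0215C* = 0.34, so C* = 15.8.
From dR/dt = 0: 0.962(1 - R*/516) = 0.0157·15.8, giving R* = 516·(1 - 0.258) = 383.
From dC/dt = 0: 0.00579·383 - 0.407 = 0.0436P*, so P* = 1.81/0.0436 = 41.5.

R* ≈ 383, C* ≈ 15.8, P* ≈ 41.5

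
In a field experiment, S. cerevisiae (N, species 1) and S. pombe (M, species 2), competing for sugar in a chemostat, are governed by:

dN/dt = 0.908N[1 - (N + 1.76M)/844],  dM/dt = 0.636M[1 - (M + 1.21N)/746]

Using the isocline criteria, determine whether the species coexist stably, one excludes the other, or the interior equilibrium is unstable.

Compare the nullcline intercepts: K1/α12 = 844/1.76 = 480 < K2 = 746; K2/α21 = 746/1.21 = 617 < K1 = 844.
Since both are reversed, neither can invade when rare; the interior point is a saddle.

unstable coexistence (outcome depends on initial conditions)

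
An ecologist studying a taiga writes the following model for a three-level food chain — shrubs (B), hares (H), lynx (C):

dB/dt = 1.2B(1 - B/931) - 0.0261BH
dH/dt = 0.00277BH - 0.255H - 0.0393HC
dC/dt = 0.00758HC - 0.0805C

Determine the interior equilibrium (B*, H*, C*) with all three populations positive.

From dC/dt = 0: 0.00758H* = 0.0805, so H* = 10.6.
From dB/dt = 0: 1.2(1 - B*/931) = 0.0261·10.6, giving B* = 931·(1 - 0.231) = 716.
From dH/dt = 0: 0.00277·716 - 0.255 = 0.0393C*, so C* = 1.73/0.0393 = 44.

B* ≈ 716, H* ≈ 10.6, C* ≈ 44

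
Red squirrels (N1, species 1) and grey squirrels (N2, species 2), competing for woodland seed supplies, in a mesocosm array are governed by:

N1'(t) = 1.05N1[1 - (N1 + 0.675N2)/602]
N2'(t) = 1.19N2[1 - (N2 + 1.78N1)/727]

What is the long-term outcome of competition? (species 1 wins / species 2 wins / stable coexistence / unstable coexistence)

Compare the nullcline intercepts: K1/α12 = 602/0.675 = 892 > K2 = 727; K2/α21 = 727/1.78 = 408 < K1 = 602.
Since the inequalities point opposite ways, species 1 can invade but species 2 cannot.

species 1 excludes species 2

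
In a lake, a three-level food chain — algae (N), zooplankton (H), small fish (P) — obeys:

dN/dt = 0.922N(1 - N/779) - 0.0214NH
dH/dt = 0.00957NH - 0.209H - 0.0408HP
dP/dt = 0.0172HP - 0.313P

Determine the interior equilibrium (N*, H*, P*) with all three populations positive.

N* ≈ 450, H* ≈ 18.2, P* ≈ 100

From dP/dt = 0: 0.0172H* = 0.313, so H* = 18.2.
From dN/dt = 0: 0.922(1 - N*/779) = 0.0214·18.2, giving N* = 779·(1 - 0.422) = 450.
From dH/dt = 0: 0.00957·450 - 0.209 = 0.0408P*, so P* = 4.1/0.0408 = 100.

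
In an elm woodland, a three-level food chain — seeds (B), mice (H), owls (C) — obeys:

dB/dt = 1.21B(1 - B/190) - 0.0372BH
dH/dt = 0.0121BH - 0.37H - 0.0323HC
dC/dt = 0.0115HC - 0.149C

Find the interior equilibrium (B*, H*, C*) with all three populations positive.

B* ≈ 114, H* ≈ 13, C* ≈ 31.4

From dC/dt = 0: 0.0115H* = 0.149, so H* = 13.
From dB/dt = 0: 1.21(1 - B*/190) = 0.0372·13, giving B* = 190·(1 - 0.398) = 114.
From dH/dt = 0: 0.0121·114 - 0.37 = 0.0323C*, so C* = 1.01/0.0323 = 31.4.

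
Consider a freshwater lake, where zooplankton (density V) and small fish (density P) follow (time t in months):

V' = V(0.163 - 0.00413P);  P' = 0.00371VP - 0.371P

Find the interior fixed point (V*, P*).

V* ≈ 100, P* ≈ 39.5

Set dP/dt = 0 with P > 0: 0.00371V - 0.371 = 0, so V* = 0.371/0.00371 = 100.
Set dV/dt = 0 with V > 0: 0.163 - 0.00413P = 0, so P* = 0.163/0.00413 = 39.5.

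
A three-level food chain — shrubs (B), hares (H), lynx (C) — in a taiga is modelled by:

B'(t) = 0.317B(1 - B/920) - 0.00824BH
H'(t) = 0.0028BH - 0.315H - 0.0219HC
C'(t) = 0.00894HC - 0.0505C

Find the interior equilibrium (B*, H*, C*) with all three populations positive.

B* ≈ 785, H* ≈ 5.65, C* ≈ 86

From dC/dt = 0: 0.00894H* = 0.0505, so H* = 5.65.
From dB/dt = 0: 0.317(1 - B*/920) = 0.00824·5.65, giving B* = 920·(1 - 0.147) = 785.
From dH/dt = 0: 0.0028·785 - 0.315 = 0.0219C*, so C* = 1.88/0.0219 = 86.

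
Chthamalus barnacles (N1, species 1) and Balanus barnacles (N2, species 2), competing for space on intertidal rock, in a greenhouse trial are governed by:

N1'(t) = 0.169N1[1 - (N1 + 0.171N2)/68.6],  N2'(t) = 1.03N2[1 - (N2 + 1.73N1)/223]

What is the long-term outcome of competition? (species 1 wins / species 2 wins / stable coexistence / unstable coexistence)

stable coexistence

Compare the nullcline intercepts: K1/α12 = 68.6/0.171 = 401 > K2 = 223; K2/α21 = 223/1.73 = 129 > K1 = 68.6.
Since both inequalities hold, each species can invade when rare, so the interior equilibrium is stable.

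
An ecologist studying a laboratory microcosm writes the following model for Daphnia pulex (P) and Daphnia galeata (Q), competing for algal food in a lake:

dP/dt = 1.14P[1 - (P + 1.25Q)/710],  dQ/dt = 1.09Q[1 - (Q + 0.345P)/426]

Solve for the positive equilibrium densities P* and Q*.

Setting both brackets to zero gives the nullclines P + 1.25Q = 710 and 0.345P + Q = 426.
Substituting Q = 426 - 0.345P into the first: P(1 - 1.25·0.345) = 710 - 1.25·426.
So P* = 178/0.569 = 312, and then Q* = 426 - 0.345·312 = 318.

P* ≈ 312, Q* ≈ 318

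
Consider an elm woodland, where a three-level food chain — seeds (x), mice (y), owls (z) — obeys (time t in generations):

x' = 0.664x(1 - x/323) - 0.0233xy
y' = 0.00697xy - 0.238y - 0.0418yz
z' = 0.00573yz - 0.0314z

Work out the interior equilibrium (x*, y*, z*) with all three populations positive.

x* ≈ 261, y* ≈ 5.48, z* ≈ 37.8

From dz/dt = 0: 0.00573y* = 0.0314, so y* = 5.48.
From dx/dt = 0: 0.664(1 - x*/323) = 0.0233·5.48, giving x* = 323·(1 - 0.192) = 261.
From dy/dt = 0: 0.00697·261 - 0.238 = 0.0418z*, so z* = 1.58/0.0418 = 37.8.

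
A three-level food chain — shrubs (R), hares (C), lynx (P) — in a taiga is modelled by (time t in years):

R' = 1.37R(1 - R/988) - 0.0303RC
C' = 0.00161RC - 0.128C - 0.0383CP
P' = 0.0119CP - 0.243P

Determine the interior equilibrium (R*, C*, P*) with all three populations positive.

From dP/dt = 0: 0.0119C* = 0.243, so C* = 20.4.
From dR/dt = 0: 1.37(1 - R*/988) = 0.0303·20.4, giving R* = 988·(1 - 0.452) = 542.
From dC/dt = 0: 0.00161·542 - 0.128 = 0.0383P*, so P* = 0.744/0.0383 = 19.4.

R* ≈ 542, C* ≈ 20.4, P* ≈ 19.4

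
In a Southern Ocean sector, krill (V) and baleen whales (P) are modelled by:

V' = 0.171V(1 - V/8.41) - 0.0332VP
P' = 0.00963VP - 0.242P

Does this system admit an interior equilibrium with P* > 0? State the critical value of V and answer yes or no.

Threshold V = 25.1; K < 25.1, so no, the predator goes extinct.

The predator equation gives dP/dt > 0 only when V > 0.242/0.00963 = 25.1.
Without the predator, V → K = 8.41. Since 8.41 < 25.1, the predator cannot invade.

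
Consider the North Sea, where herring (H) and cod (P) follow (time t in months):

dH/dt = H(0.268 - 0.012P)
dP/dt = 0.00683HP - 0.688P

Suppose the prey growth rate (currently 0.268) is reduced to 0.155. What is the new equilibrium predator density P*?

P* ≈ 12.9

At the interior fixed point, setting dH/dt = 0 with H > 0 fixes P* = (prey growth rate)/(HP coefficient) — independent of the other coefficients.
With the change, P* = 0.155/0.012 = 12.9; it falls from 22.3.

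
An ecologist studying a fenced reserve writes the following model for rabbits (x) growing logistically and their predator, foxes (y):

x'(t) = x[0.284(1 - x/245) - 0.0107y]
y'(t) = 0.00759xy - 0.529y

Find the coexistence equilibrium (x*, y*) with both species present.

x* ≈ 69.7, y* ≈ 19

From dy/dt = 0 with y > 0: 0.00759x* = 0.529, so x* = 69.7.
Substitute into dx/dt = 0: 0.284(1 - 69.7/245) = 0.0107y*.
The bracket is 0.716, giving y* = 0.203/0.0107 = 19.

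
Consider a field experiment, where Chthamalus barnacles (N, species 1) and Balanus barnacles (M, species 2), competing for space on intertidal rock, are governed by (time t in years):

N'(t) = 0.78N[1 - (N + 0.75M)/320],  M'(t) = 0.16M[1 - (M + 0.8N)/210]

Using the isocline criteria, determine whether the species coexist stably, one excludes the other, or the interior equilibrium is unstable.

species 1 excludes species 2

Compare the nullcline intercepts: K1/α12 = 320/0.75 = 427 > K2 = 210; K2/α21 = 210/0.8 = 262 < K1 = 320.
Since the inequalities point opposite ways, species 1 can invade but species 2 cannot.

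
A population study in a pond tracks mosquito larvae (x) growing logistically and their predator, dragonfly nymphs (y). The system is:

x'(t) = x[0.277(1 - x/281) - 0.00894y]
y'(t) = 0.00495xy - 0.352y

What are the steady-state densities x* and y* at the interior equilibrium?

x* ≈ 71.1, y* ≈ 23.1

From dy/dt = 0 with y > 0: 0.00495x* = 0.352, so x* = 71.1.
Substitute into dx/dt = 0: 0.277(1 - 71.1/281) = 0.00894y*.
The bracket is 0.747, giving y* = 0.207/0.00894 = 23.1.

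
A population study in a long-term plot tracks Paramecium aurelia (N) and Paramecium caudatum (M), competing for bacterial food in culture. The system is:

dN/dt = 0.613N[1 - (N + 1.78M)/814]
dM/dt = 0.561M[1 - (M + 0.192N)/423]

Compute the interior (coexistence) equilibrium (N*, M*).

N* ≈ 92.8, M* ≈ 405

Setting both brackets to zero gives the nullclines N + 1.78M = 814 and 0.192N + M = 423.
Substituting M = 423 - 0.192N into the first: N(1 - 1.78·0.192) = 814 - 1.78·423.
So N* = 61.1/0.658 = 92.8, and then M* = 423 - 0.192·92.8 = 405.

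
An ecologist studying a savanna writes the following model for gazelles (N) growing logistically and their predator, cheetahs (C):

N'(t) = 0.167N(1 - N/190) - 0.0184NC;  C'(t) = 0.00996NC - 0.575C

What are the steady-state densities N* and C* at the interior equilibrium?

From dC/dt = 0 with C > 0: 0.00996N* = 0.575, so N* = 57.7.
Substitute into dN/dt = 0: 0.167(1 - 57.7/190) = 0.0184C*.
The bracket is 0.696, giving C* = 0.116/0.0184 = 6.32.

N* ≈ 57.7, C* ≈ 6.32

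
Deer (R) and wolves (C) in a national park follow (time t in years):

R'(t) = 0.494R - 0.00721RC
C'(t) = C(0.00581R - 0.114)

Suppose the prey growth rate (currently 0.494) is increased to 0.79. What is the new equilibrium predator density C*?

At the interior fixed point, setting dR/dt = 0 with R > 0 fixes C* = (prey growth rate)/(RC coefficient) — independent of the other coefficients.
With the change, C* = 0.79/0.00721 = 110; it rises from 68.5.

C* ≈ 110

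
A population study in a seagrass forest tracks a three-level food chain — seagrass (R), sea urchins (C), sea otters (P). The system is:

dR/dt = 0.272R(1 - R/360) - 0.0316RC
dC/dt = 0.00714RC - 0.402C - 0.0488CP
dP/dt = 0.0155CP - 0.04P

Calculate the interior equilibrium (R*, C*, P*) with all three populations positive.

From dP/dt = 0: 0.0155C* = 0.04, so C* = 2.58.
From dR/dt = 0: 0.272(1 - R*/360) = 0.0316·2.58, giving R* = 360·(1 - 0.3) = 252.
From dC/dt = 0: 0.00714·252 - 0.402 = 0.0488P*, so P* = 1.4/0.0488 = 28.6.

R* ≈ 252, C* ≈ 2.58, P* ≈ 28.6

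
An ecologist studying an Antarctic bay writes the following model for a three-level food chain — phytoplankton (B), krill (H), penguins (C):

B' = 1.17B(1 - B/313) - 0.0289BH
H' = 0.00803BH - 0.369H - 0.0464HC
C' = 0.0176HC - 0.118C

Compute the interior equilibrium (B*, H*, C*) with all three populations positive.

From dC/dt = 0: 0.0176H* = 0.118, so H* = 6.7.
From dB/dt = 0: 1.17(1 - B*/313) = 0.0289·6.7, giving B* = 313·(1 - 0.166) = 261.
From dH/dt = 0: 0.00803·261 - 0.369 = 0.0464C*, so C* = 1.73/0.0464 = 37.2.

B* ≈ 261, H* ≈ 6.7, C* ≈ 37.2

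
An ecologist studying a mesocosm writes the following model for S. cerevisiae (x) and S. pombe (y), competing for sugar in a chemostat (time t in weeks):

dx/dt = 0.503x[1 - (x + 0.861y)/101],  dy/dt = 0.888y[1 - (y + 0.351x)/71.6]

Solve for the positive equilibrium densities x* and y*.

Setting both brackets to zero gives the nullclines x + 0.861y = 101 and 0.351x + y = 71.6.
Substituting y = 71.6 - 0.351x into the first: x(1 - 0.861·0.351) = 101 - 0.861·71.6.
So x* = 39.4/0.698 = 56.4, and then y* = 71.6 - 0.351·56.4 = 51.8.

x* ≈ 56.4, y* ≈ 51.8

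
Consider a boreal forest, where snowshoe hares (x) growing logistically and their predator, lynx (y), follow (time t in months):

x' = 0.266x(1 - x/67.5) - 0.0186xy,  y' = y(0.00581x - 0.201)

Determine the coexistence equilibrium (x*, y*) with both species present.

x* ≈ 34.6, y* ≈ 6.97

From dy/dt = 0 with y > 0: 0.00581x* = 0.201, so x* = 34.6.
Substitute into dx/dt = 0: 0.266(1 - 34.6/67.5) = 0.0186y*.
The bracket is 0.487, giving y* = 0.13/0.0186 = 6.97.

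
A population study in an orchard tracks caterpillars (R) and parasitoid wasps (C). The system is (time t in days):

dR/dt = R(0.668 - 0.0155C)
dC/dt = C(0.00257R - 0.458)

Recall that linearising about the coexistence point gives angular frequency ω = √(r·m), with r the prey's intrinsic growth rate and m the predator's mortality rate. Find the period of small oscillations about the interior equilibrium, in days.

T ≈ 11.4 days

Here r = 0.668 and m = 0.458, so r·m = 0.306.
ω = √0.306 = 0.553 per day, hence T = 2π/ω ≈ 11.4 days.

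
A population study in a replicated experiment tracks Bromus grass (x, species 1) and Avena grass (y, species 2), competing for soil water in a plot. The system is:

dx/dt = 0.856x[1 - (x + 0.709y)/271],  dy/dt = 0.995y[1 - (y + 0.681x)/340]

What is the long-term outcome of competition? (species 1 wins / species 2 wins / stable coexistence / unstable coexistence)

stable coexistence

Compare the nullcline intercepts: K1/α12 = 271/0.709 = 382 > K2 = 340; K2/α21 = 340/0.681 = 499 > K1 = 271.
Since both inequalities hold, each species can invade when rare, so the interior equilibrium is stable.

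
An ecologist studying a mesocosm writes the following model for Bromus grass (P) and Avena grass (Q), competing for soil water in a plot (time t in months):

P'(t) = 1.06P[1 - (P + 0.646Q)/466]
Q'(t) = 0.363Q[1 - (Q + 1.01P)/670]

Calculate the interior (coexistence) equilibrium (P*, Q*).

P* ≈ 95.5, Q* ≈ 574

Setting both brackets to zero gives the nullclines P + 0.646Q = 466 and 1.01P + Q = 670.
Substituting Q = 670 - 1.01P into the first: P(1 - 0.646·1.01) = 466 - 0.646·670.
So P* = 33.2/0.348 = 95.5, and then Q* = 670 - 1.01·95.5 = 574.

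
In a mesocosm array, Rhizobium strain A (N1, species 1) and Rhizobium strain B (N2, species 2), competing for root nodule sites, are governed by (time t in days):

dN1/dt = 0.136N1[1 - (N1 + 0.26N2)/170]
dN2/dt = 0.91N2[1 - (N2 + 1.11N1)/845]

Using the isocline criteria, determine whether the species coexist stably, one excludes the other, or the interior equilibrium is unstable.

species 2 excludes species 1

Compare the nullcline intercepts: K1/α12 = 170/0.26 = 654 < K2 = 845; K2/α21 = 845/1.11 = 761 > K1 = 170.
Since the inequalities point opposite ways, species 2 can invade but species 1 cannot.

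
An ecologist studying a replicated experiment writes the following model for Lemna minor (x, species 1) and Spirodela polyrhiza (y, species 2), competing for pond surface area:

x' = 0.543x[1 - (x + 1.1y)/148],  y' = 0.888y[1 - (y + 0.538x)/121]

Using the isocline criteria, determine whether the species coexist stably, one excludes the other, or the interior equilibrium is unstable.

stable coexistence

Compare the nullcline intercepts: K1/α12 = 148/1.1 = 135 > K2 = 121; K2/α21 = 121/0.538 = 225 > K1 = 148.
Since both inequalities hold, each species can invade when rare, so the interior equilibrium is stable.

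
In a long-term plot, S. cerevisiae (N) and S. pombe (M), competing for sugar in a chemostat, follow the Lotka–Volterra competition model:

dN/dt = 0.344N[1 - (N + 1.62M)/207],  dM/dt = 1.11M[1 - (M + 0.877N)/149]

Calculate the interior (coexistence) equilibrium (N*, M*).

N* ≈ 81.7, M* ≈ 77.3

Setting both brackets to zero gives the nullclines N + 1.62M = 207 and 0.877N + M = 149.
Substituting M = 149 - 0.877N into the first: N(1 - 1.62·0.877) = 207 - 1.62·149.
So N* = -34.4/-0.421 = 81.7, and then M* = 149 - 0.877·81.7 = 77.3.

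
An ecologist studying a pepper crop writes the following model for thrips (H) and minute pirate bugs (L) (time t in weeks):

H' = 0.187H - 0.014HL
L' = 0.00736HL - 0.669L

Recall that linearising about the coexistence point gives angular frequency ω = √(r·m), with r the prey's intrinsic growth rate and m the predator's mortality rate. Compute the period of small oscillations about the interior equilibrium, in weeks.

T ≈ 17.8 weeks

Here r = 0.187 and m = 0.669, so r·m = 0.125.
ω = √0.125 = 0.354 per week, hence T = 2π/ω ≈ 17.8 weeks.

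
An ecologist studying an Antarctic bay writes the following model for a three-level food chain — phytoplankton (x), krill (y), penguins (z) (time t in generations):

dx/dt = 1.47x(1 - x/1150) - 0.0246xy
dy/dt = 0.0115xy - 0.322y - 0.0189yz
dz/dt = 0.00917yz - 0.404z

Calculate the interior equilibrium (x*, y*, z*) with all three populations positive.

x* ≈ 302, y* ≈ 44.1, z* ≈ 167

From dz/dt = 0: 0.00917y* = 0.404, so y* = 44.1.
From dx/dt = 0: 1.47(1 - x*/1150) = 0.0246·44.1, giving x* = 1150·(1 - 0.737) = 302.
From dy/dt = 0: 0.0115·302 - 0.322 = 0.0189z*, so z* = 3.15/0.0189 = 167.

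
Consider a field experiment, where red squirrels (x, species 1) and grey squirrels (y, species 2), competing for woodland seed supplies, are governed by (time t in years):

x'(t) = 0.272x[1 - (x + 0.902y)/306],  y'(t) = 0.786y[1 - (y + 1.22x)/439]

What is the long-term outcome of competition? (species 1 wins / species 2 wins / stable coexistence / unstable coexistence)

species 2 excludes species 1

Compare the nullcline intercepts: K1/α12 = 306/0.902 = 339 < K2 = 439; K2/α21 = 439/1.22 = 360 > K1 = 306.
Since the inequalities point opposite ways, species 2 can invade but species 1 cannot.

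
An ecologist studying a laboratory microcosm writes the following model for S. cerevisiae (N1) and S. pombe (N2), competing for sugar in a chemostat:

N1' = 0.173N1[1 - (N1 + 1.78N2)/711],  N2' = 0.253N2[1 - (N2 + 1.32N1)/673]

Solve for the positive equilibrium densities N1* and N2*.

N1* ≈ 361, N2* ≈ 197

Setting both brackets to zero gives the nullclines N1 + 1.78N2 = 711 and 1.32N1 + N2 = 673.
Substituting N2 = 673 - 1.32N1 into the first: N1(1 - 1.78·1.32) = 711 - 1.78·673.
So N1* = -487/-1.35 = 361, and then N2* = 673 - 1.32·361 = 197.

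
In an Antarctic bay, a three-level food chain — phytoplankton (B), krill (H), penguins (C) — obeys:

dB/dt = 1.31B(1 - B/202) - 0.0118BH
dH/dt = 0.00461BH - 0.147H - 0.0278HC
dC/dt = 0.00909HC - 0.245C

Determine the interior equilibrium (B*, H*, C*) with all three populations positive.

B* ≈ 153, H* ≈ 27, C* ≈ 20.1

From dC/dt = 0: 0.00909H* = 0.245, so H* = 27.
From dB/dt = 0: 1.31(1 - B*/202) = 0.0118·27, giving B* = 202·(1 - 0.243) = 153.
From dH/dt = 0: 0.00461·153 - 0.147 = 0.0278C*, so C* = 0.558/0.0278 = 20.1.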